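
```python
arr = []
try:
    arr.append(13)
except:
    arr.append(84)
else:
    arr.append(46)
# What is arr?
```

Step-by-step execution trace:
1. try: `arr.append(13)` → arr = [13]. No exception raised.
2. `except` is skipped.
3. `else` runs (try completed without exception): `arr.append(46)` → arr = [13, 46].
Result: [13, 46]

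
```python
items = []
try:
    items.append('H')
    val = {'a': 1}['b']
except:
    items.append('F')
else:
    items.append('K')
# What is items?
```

Step-by-step execution trace:
1. try: `items.append('H')` → items = ['H'].
2. `val = {'a': 1}['b']` raises KeyError.
3. bare `except` matches → `items.append('F')` → items = ['H', 'F'].
4. `else` is skipped (an exception was raised).
Result: ['H', 'F']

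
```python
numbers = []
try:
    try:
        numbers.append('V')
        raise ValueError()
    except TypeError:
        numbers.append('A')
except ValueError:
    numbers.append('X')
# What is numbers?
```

Step-by-step execution trace:
1. Inner try: `numbers.append('V')` → numbers = ['V'].
2. `raise ValueError()` raises ValueError.
3. Inner `except TypeError` does not match ValueError; exception propagates to outer try.
4. Outer `except ValueError` matches → `numbers.append('X')` → numbers = ['V', 'X'].
Result: ['V', 'X']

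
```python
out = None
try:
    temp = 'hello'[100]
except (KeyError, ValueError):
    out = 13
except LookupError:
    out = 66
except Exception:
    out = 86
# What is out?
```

Step-by-step execution trace:
1. `temp = 'hello'[100]` raises IndexError.
2. `except (KeyError, ValueError)` does not match IndexError; skipped.
3. `except LookupError` matches (IndexError is a subclass of LookupError) → out = 66.
4. `except Exception` is not reached.
Result: 66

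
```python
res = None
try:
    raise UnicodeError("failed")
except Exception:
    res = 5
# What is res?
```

Step-by-step execution trace:
1. `raise UnicodeError(...)` raises UnicodeError.
2. `except Exception` matches (UnicodeError is a subclass of Exception) → res = 5.
Result: 5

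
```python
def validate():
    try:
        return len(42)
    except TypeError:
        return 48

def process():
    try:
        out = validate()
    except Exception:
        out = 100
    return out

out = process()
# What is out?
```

Step-by-step execution trace:
1. `process()` calls `validate()`.
2. In validate: `len(42)` raises TypeError; `except TypeError` catches it → returns 48.
3. In process: `out = validate()` → out = 48. No exception reaches process.
4. `except Exception` is skipped; process returns 48.
5. out = 48.
Result: 48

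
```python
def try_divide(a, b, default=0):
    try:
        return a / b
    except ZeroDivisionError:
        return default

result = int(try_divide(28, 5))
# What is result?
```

Step-by-step execution trace:
1. `try_divide(28, 5)` enters try: `return 28 / 5` → returns 5.6. No exception raised.
2. `except ZeroDivisionError` is skipped.
3. `int(5.6)` → 5 → result = 5.
Result: 5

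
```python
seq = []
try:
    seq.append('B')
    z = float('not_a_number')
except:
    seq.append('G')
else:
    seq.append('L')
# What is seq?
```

Step-by-step execution trace:
1. try: `seq.append('B')` → seq = ['B'].
2. `z = float('not_a_number')` raises ValueError.
3. bare `except` matches → `seq.append('G')` → seq = ['B', 'G'].
4. `else` is skipped (an exception was raised).
Result: ['B', 'G']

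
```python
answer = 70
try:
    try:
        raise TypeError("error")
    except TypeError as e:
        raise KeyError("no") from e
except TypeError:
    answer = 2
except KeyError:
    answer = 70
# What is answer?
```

Step-by-step execution trace:
1. Inner try raises TypeError; inner `except TypeError as e` catches it.
2. `raise KeyError(...) from e` raises KeyError (TypeError is attached as __cause__, but only KeyError is active).
3. Outer `except TypeError` does not match KeyError; skipped.
4. Outer `except KeyError` matches → answer = 70.
Result: 70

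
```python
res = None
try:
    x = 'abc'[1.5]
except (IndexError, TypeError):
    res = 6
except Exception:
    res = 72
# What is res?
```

Step-by-step execution trace:
1. `x = 'abc'[1.5]` raises TypeError.
2. `except (IndexError, TypeError)` matches (TypeError is in the tuple) → res = 6.
3. `except Exception` is not reached.
Result: 6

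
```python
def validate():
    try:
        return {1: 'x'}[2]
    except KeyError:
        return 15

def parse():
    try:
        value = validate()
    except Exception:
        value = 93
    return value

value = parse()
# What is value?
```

Step-by-step execution trace:
1. `parse()` calls `validate()`.
2. In validate: `{1: 'x'}[2]` raises KeyError; `except KeyError` catches it → returns 15.
3. In parse: `value = validate()` → value = 15. No exception reaches parse.
4. `except Exception` is skipped; parse returns 15.
5. value = 15.
Result: 15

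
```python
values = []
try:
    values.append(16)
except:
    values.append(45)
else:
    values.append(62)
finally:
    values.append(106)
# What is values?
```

Step-by-step execution trace:
1. try: `values.append(16)` → values = [16]. No exception raised.
2. `except` is skipped.
3. `else` runs: `values.append(62)` → values = [16, 62].
4. `finally` always runs: `values.append(106)` → values = [16, 62, 106].
Result: [16, 62, 106]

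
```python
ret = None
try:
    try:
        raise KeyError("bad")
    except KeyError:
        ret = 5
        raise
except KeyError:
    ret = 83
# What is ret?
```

Step-by-step execution trace:
1. Inner try: `raise KeyError("bad")` raises KeyError.
2. Inner `except KeyError` matches → ret = 5.
3. bare `raise` re-raises the same KeyError.
4. Outer `except KeyError` matches → ret = 83.
Result: 83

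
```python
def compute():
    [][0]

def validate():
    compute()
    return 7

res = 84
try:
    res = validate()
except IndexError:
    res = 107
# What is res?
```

Step-by-step execution trace:
1. res starts at 84.
2. try: `validate()` calls `compute()`.
3. `compute()` evaluates `[][0]`, which raises IndexError; it propagates through validate (uncaught).
4. `return 7` in validate is not reached; the assignment to res does not complete.
5. `except IndexError` matches → res = 107.
Result: 107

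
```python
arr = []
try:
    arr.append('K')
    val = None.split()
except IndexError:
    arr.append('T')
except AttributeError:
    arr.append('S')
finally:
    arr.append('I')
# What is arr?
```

Step-by-step execution trace:
1. try: `arr.append('K')` → arr = ['K'].
2. `val = None.split()` raises AttributeError.
3. `except IndexError` does not match AttributeError; skipped.
4. `except AttributeError` matches → `arr.append('S')` → arr = ['K', 'S'].
5. finally always runs: `arr.append('I')` → arr = ['K', 'S', 'I'].
Result: ['K', 'S', 'I']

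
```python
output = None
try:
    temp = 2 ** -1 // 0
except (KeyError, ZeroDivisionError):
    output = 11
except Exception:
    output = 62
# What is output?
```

Step-by-step execution trace:
1. `temp = 2 ** -1 // 0` raises ZeroDivisionError.
2. `except (KeyError, ZeroDivisionError)` matches (ZeroDivisionError is in the tuple) → output = 11.
3. `except Exception` is not reached.
Result: 11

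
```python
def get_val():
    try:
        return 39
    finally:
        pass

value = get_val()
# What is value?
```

Step-by-step execution trace:
1. `get_val()` enters try: `return 39` sets pending return value 39.
2. Before returning, `finally: pass` runs (no effect).
3. get_val() returns 39 → value = 39.
Result: 39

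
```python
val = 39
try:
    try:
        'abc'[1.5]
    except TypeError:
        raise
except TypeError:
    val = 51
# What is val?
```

Step-by-step execution trace:
1. Inner try: `'abc'[1.5]` raises TypeError.
2. Inner `except TypeError` matches; bare `raise` re-raises the same TypeError.
3. Outer `except TypeError` matches → val = 51.
Result: 51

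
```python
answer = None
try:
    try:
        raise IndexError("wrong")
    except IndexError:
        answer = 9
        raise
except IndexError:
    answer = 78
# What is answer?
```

Step-by-step execution trace:
1. Inner try: `raise IndexError("wrong")` raises IndexError.
2. Inner `except IndexError` matches → answer = 9.
3. bare `raise` re-raises the same IndexError.
4. Outer `except IndexError` matches → answer = 78.
Result: 78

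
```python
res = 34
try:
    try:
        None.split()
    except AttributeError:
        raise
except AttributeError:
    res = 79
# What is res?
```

Step-by-step execution trace:
1. Inner try: `None.split()` raises AttributeError.
2. Inner `except AttributeError` matches; bare `raise` re-raises the same AttributeError.
3. Outer `except AttributeError` matches → res = 79.
Result: 79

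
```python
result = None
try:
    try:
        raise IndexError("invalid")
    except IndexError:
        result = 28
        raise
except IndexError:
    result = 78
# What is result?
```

Step-by-step execution trace:
1. Inner try: `raise IndexError("invalid")` raises IndexError.
2. Inner `except IndexError` matches → result = 28.
3. bare `raise` re-raises the same IndexError.
4. Outer `except IndexError` matches → result = 78.
Result: 78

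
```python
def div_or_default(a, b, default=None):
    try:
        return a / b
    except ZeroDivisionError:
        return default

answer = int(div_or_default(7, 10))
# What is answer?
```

Step-by-step execution trace:
1. `div_or_default(7, 10)` enters try: `return 7 / 10` → returns 0.7. No exception raised.
2. `except ZeroDivisionError` is skipped.
3. `int(0.7)` → 0 → answer = 0.
Result: 0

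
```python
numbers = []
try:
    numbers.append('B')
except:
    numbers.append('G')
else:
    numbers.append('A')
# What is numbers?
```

Step-by-step execution trace:
1. try: `numbers.append('B')` → numbers = ['B']. No exception raised.
2. `except` is skipped.
3. `else` runs (try completed without exception): `numbers.append('A')` → numbers = ['B', 'A'].
Result: ['B', 'A']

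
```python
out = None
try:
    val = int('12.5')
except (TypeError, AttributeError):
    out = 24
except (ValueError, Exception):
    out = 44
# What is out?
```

Step-by-step execution trace:
1. `val = int('12.5')` raises ValueError.
2. `except (TypeError, AttributeError)` does not match ValueError; skipped.
3. `except (ValueError, Exception)` matches (ValueError is in the tuple) → out = 44.
Result: 44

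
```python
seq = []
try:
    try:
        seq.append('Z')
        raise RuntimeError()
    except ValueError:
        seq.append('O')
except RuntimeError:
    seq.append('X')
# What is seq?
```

Step-by-step execution trace:
1. Inner try: `seq.append('Z')` → seq = ['Z'].
2. `raise RuntimeError()` raises RuntimeError.
3. Inner `except ValueError` does not match RuntimeError; exception propagates to outer try.
4. Outer `except RuntimeError` matches → `seq.append('X')` → seq = ['Z', 'X'].
Result: ['Z', 'X']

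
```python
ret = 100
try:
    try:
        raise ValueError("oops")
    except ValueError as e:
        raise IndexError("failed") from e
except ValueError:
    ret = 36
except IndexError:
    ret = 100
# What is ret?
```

Step-by-step execution trace:
1. Inner try raises ValueError; inner `except ValueError as e` catches it.
2. `raise IndexError(...) from e` raises IndexError (ValueError is attached as __cause__, but only IndexError is active).
3. Outer `except ValueError` does not match IndexError; skipped.
4. Outer `except IndexError` matches → ret = 100.
Result: 100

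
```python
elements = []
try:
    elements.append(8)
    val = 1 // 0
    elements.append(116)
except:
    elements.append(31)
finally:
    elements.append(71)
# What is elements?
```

Step-by-step execution trace:
1. try: `elements.append(8)` → elements = [8].
2. `val = 1 // 0` raises ZeroDivisionError; `elements.append(116)` is not reached.
3. bare `except` matches → `elements.append(31)` → elements = [8, 31].
4. finally always runs: `elements.append(71)` → elements = [8, 31, 71].
Result: [8, 31, 71]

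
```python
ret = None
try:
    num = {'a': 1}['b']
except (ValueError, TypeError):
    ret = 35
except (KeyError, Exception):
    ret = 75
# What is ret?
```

Step-by-step execution trace:
1. `num = {'a': 1}['b']` raises KeyError.
2. `except (ValueError, TypeError)` does not match KeyError; skipped.
3. `except (KeyError, Exception)` matches (KeyError is in the tuple) → ret = 75.
Result: 75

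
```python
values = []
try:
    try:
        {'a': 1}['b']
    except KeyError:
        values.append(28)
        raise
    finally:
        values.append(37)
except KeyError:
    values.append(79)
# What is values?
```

Step-by-step execution trace:
1. Inner try: `{'a': 1}['b']` raises KeyError.
2. Inner `except KeyError` matches → `values.append(28)` → values = [28].
3. bare `raise` re-raises KeyError.
4. Inner `finally` runs during unwinding: `values.append(37)` → values = [28, 37].
5. Outer `except KeyError` matches → `values.append(79)` → values = [28, 37, 79].
Result: [28, 37, 79]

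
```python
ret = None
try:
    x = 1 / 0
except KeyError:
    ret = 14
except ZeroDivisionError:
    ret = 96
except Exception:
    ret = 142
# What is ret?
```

Step-by-step execution trace:
1. `x = 1 / 0` raises ZeroDivisionError.
2. `except KeyError` does not match ZeroDivisionError; skipped.
3. `except ZeroDivisionError` matches → ret = 96.
4. Remaining except clauses are skipped.
Result: 96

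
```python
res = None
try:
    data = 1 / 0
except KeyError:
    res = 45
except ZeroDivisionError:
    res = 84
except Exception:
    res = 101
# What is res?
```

Step-by-step execution trace:
1. `data = 1 / 0` raises ZeroDivisionError.
2. `except KeyError` does not match ZeroDivisionError; skipped.
3. `except ZeroDivisionError` matches → res = 84.
4. Remaining except clauses are skipped.
Result: 84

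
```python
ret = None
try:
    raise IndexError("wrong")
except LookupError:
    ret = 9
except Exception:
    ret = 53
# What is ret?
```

Step-by-step execution trace:
1. `raise IndexError(...)` raises IndexError.
2. `except LookupError` matches (IndexError is a subclass of LookupError) → ret = 9.
3. `except Exception` is not reached.
Result: 9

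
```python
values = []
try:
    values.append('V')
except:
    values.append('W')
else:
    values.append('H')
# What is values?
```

Step-by-step execution trace:
1. try: `values.append('V')` → values = ['V']. No exception raised.
2. `except` is skipped.
3. `else` runs (try completed without exception): `values.append('H')` → values = ['V', 'H'].
Result: ['V', 'H']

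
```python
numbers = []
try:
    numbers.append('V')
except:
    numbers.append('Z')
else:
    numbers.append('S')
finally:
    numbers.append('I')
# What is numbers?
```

Step-by-step execution trace:
1. try: `numbers.append('V')` → numbers = ['V']. No exception raised.
2. `except` is skipped.
3. `else` runs: `numbers.append('S')` → numbers = ['V', 'S'].
4. `finally` always runs: `numbers.append('I')` → numbers = ['V', 'S', 'I'].
Result: ['V', 'S', 'I']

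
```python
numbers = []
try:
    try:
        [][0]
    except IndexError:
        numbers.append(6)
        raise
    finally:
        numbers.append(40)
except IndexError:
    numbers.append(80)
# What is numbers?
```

Step-by-step execution trace:
1. Inner try: `[][0]` raises IndexError.
2. Inner `except IndexError` matches → `numbers.append(6)` → numbers = [6].
3. bare `raise` re-raises IndexError.
4. Inner `finally` runs during unwinding: `numbers.append(40)` → numbers = [6, 40].
5. Outer `except IndexError` matches → `numbers.append(80)` → numbers = [6, 40, 80].
Result: [6, 40, 80]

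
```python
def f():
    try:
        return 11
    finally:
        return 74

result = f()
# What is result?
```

Step-by-step execution trace:
1. `f()` enters try: `return 11` sets pending return value 11.
2. Before returning, `finally: return 74` runs and overrides the pending return.
3. f() returns 74 → result = 74.
Result: 74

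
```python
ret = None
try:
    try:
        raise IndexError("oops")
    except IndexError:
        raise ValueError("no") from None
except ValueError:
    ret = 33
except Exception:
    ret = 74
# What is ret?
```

Step-by-step execution trace:
1. Inner try raises IndexError; inner `except IndexError` catches it.
2. `raise ValueError(...) from None` raises ValueError (from None suppresses __context__, but the active exception is still ValueError).
3. Outer `except ValueError` matches → ret = 33.
4. `except Exception` is not reached.
Result: 33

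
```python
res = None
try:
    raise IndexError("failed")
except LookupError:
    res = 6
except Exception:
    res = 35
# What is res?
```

Step-by-step execution trace:
1. `raise IndexError(...)` raises IndexError.
2. `except LookupError` matches (IndexError is a subclass of LookupError) → res = 6.
3. `except Exception` is not reached.
Result: 6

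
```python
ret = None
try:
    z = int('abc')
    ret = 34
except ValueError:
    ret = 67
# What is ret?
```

Step-by-step execution trace:
1. `z = int('abc')` raises ValueError.
2. `ret = 34` is not reached.
3. `except ValueError` matches → ret = 67.
Result: 67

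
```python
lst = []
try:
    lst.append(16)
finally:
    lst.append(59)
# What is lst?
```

Step-by-step execution trace:
1. try: `lst.append(16)` → lst = [16].
2. The try body completes without raising.
3. finally always runs: `lst.append(59)` → lst = [16, 59].
Result: [16, 59]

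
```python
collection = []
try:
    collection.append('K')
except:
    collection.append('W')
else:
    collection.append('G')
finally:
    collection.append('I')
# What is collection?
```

Step-by-step execution trace:
1. try: `collection.append('K')` → collection = ['K']. No exception raised.
2. `except` is skipped.
3. `else` runs: `collection.append('G')` → collection = ['K', 'G'].
4. `finally` always runs: `collection.append('I')` → collection = ['K', 'G', 'I'].
Result: ['K', 'G', 'I']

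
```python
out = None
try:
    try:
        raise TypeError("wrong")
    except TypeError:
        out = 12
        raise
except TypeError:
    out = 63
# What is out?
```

Step-by-step execution trace:
1. Inner try: `raise TypeError("wrong")` raises TypeError.
2. Inner `except TypeError` matches → out = 12.
3. bare `raise` re-raises the same TypeError.
4. Outer `except TypeError` matches → out = 63.
Result: 63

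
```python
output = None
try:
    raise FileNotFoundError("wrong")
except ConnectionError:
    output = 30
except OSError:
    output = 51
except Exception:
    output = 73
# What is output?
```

Step-by-step execution trace:
1. `raise FileNotFoundError(...)` raises FileNotFoundError.
2. `except ConnectionError` does not match (FileNotFoundError is not a subclass of ConnectionError); skipped.
3. `except OSError` matches (FileNotFoundError is a subclass of OSError) → output = 51.
4. `except Exception` is not reached.
Result: 51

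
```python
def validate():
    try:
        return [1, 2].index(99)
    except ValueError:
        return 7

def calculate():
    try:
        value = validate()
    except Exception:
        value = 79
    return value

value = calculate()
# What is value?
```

Step-by-step execution trace:
1. `calculate()` calls `validate()`.
2. In validate: `[1, 2].index(99)` raises ValueError; `except ValueError` catches it → returns 7.
3. In calculate: `value = validate()` → value = 7. No exception reaches calculate.
4. `except Exception` is skipped; calculate returns 7.
5. value = 7.
Result: 7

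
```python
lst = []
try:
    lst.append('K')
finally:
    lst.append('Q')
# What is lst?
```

Step-by-step execution trace:
1. try: `lst.append('K')` → lst = ['K'].
2. The try body completes without raising.
3. finally always runs: `lst.append('Q')` → lst = ['K', 'Q'].
Result: ['K', 'Q']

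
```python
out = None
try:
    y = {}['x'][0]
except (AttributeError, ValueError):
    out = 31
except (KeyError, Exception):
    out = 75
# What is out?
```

Step-by-step execution trace:
1. `y = {}['x'][0]` raises KeyError.
2. `except (AttributeError, ValueError)` does not match KeyError; skipped.
3. `except (KeyError, Exception)` matches (KeyError is in the tuple) → out = 75.
Result: 75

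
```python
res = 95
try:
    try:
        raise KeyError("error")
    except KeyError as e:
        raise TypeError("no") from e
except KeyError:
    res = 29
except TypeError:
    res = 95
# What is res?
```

Step-by-step execution trace:
1. Inner try raises KeyError; inner `except KeyError as e` catches it.
2. `raise TypeError(...) from e` raises TypeError (KeyError is attached as __cause__, but only TypeError is active).
3. Outer `except KeyError` does not match TypeError; skipped.
4. Outer `except TypeError` matches → res = 95.
Result: 95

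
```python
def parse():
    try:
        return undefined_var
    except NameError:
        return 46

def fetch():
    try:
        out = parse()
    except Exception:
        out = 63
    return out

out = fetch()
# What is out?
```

Step-by-step execution trace:
1. `fetch()` calls `parse()`.
2. In parse: `undefined_var` raises NameError; `except NameError` catches it → returns 46.
3. In fetch: `out = parse()` → out = 46. No exception reaches fetch.
4. `except Exception` is skipped; fetch returns 46.
5. out = 46.
Result: 46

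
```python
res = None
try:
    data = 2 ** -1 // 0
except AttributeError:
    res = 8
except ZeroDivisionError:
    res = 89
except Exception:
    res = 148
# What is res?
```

Step-by-step execution trace:
1. `data = 2 ** -1 // 0` raises ZeroDivisionError.
2. `except AttributeError` does not match ZeroDivisionError; skipped.
3. `except ZeroDivisionError` matches → res = 89.
4. Remaining except clauses are skipped.
Result: 89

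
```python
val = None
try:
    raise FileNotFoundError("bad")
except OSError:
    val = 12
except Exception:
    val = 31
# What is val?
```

Step-by-step execution trace:
1. `raise FileNotFoundError(...)` raises FileNotFoundError.
2. `except OSError` matches (FileNotFoundError is a subclass of OSError) → val = 12.
3. `except Exception` is not reached.
Result: 12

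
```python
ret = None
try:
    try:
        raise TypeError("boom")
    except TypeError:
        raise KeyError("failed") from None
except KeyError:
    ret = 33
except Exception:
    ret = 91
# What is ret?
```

Step-by-step execution trace:
1. Inner try raises TypeError; inner `except TypeError` catches it.
2. `raise KeyError(...) from None` raises KeyError (from None suppresses __context__, but the active exception is still KeyError).
3. Outer `except KeyError` matches → ret = 33.
4. `except Exception` is not reached.
Result: 33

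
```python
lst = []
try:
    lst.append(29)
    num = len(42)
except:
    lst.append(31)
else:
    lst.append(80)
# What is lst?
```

Step-by-step execution trace:
1. try: `lst.append(29)` → lst = [29].
2. `num = len(42)` raises TypeError.
3. bare `except` matches → `lst.append(31)` → lst = [29, 31].
4. `else` is skipped (an exception was raised).
Result: [29, 31]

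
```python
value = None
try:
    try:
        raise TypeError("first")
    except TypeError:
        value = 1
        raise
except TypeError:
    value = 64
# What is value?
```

Step-by-step execution trace:
1. Inner try: `raise TypeError("first")` raises TypeError.
2. Inner `except TypeError` matches → value = 1.
3. bare `raise` re-raises the same TypeError.
4. Outer `except TypeError` matches → value = 64.
Result: 64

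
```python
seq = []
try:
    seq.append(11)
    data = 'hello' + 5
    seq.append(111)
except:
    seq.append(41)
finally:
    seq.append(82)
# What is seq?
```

Step-by-step execution trace:
1. try: `seq.append(11)` → seq = [11].
2. `data = 'hello' + 5` raises TypeError; `seq.append(111)` is not reached.
3. bare `except` matches → `seq.append(41)` → seq = [11, 41].
4. finally always runs: `seq.append(82)` → seq = [11, 41, 82].
Result: [11, 41, 82]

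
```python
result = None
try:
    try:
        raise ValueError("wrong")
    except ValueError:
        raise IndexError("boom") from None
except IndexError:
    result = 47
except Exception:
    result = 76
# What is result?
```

Step-by-step execution trace:
1. Inner try raises ValueError; inner `except ValueError` catches it.
2. `raise IndexError(...) from None` raises IndexError (from None suppresses __context__, but the active exception is still IndexError).
3. Outer `except IndexError` matches → result = 47.
4. `except Exception` is not reached.
Result: 47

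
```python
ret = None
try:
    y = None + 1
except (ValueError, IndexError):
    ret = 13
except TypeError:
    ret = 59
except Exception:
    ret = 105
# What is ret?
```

Step-by-step execution trace:
1. `y = None + 1` raises TypeError.
2. `except (ValueError, IndexError)` does not match TypeError; skipped.
3. `except TypeError` matches (exact type match) → ret = 59.
4. `except Exception` is not reached.
Result: 59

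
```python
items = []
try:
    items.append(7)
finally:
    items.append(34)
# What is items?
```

Step-by-step execution trace:
1. try: `items.append(7)` → items = [7].
2. The try body completes without raising.
3. finally always runs: `items.append(34)` → items = [7, 34].
Result: [7, 34]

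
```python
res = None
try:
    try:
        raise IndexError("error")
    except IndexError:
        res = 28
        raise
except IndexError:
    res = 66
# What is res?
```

Step-by-step execution trace:
1. Inner try: `raise IndexError("error")` raises IndexError.
2. Inner `except IndexError` matches → res = 28.
3. bare `raise` re-raises the same IndexError.
4. Outer `except IndexError` matches → res = 66.
Result: 66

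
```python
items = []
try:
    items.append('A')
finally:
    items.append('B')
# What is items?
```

Step-by-step execution trace:
1. try: `items.append('A')` → items = ['A'].
2. The try body completes without raising.
3. finally always runs: `items.append('B')` → items = ['A', 'B'].
Result: ['A', 'B']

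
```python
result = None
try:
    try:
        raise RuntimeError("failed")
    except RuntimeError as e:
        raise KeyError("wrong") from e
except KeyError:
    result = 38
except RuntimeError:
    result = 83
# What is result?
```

Step-by-step execution trace:
1. Inner try raises RuntimeError; inner `except RuntimeError as e` catches it.
2. `raise KeyError(...) from e` raises KeyError (RuntimeError is attached as __cause__, but only KeyError is active).
3. Outer `except KeyError` matches → result = 38.
4. `except RuntimeError` is not reached.
Result: 38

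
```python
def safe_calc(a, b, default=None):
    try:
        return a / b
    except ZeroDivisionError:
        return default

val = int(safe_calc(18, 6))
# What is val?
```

Step-by-step execution trace:
1. `safe_calc(18, 6)` enters try: `return 18 / 6` → returns 3.0. No exception raised.
2. `except ZeroDivisionError` is skipped.
3. `int(3.0)` → 3 → val = 3.
Result: 3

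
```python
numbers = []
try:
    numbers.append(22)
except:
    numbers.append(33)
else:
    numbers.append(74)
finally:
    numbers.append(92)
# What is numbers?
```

Step-by-step execution trace:
1. try: `numbers.append(22)` → numbers = [22]. No exception raised.
2. `except` is skipped.
3. `else` runs: `numbers.append(74)` → numbers = [22, 74].
4. `finally` always runs: `numbers.append(92)` → numbers = [22, 74, 92].
Result: [22, 74, 92]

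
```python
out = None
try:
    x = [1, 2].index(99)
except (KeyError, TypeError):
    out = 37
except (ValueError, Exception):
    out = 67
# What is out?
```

Step-by-step execution trace:
1. `x = [1, 2].index(99)` raises ValueError.
2. `except (KeyError, TypeError)` does not match ValueError; skipped.
3. `except (ValueError, Exception)` matches (ValueError is in the tuple) → out = 67.
Result: 67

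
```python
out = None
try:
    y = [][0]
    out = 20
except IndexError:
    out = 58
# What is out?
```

Step-by-step execution trace:
1. `y = [][0]` raises IndexError.
2. `out = 20` is not reached.
3. `except IndexError` matches → out = 58.
Result: 58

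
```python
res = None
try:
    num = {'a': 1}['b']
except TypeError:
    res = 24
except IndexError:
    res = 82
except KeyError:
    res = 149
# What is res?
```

Step-by-step execution trace:
1. `num = {'a': 1}['b']` raises KeyError.
2. `except TypeError` does not match KeyError; skipped.
3. `except IndexError` does not match KeyError; skipped.
4. `except KeyError` matches → res = 149.
Result: 149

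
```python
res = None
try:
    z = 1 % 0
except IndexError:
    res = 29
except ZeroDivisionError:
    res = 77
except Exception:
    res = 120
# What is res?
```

Step-by-step execution trace:
1. `z = 1 % 0` raises ZeroDivisionError.
2. `except IndexError` does not match ZeroDivisionError; skipped.
3. `except ZeroDivisionError` matches → res = 77.
4. Remaining except clauses are skipped.
Result: 77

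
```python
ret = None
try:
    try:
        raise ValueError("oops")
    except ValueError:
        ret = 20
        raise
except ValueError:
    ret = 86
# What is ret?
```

Step-by-step execution trace:
1. Inner try: `raise ValueError("oops")` raises ValueError.
2. Inner `except ValueError` matches → ret = 20.
3. bare `raise` re-raises the same ValueError.
4. Outer `except ValueError` matches → ret = 86.
Result: 86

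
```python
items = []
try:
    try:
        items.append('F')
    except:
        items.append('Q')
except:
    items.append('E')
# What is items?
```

Step-by-step execution trace:
1. Inner try: `items.append('F')` → items = ['F']. No exception raised.
2. Inner `except` is skipped.
3. Inner try completes normally; outer `except` is skipped.
Result: ['F']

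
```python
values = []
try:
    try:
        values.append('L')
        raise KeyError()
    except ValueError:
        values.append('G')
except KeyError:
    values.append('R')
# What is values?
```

Step-by-step execution trace:
1. Inner try: `values.append('L')` → values = ['L'].
2. `raise KeyError()` raises KeyError.
3. Inner `except ValueError` does not match KeyError; exception propagates to outer try.
4. Outer `except KeyError` matches → `values.append('R')` → values = ['L', 'R'].
Result: ['L', 'R']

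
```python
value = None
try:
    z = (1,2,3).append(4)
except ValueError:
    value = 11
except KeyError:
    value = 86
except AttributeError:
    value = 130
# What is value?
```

Step-by-step execution trace:
1. `z = (1,2,3).append(4)` raises AttributeError.
2. `except ValueError` does not match AttributeError; skipped.
3. `except KeyError` does not match AttributeError; skipped.
4. `except AttributeError` matches → value = 130.
Result: 130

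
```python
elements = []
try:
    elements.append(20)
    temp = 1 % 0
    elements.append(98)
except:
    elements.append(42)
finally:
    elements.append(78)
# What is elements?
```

Step-by-step execution trace:
1. try: `elements.append(20)` → elements = [20].
2. `temp = 1 % 0` raises ZeroDivisionError; `elements.append(98)` is not reached.
3. bare `except` matches → `elements.append(42)` → elements = [20, 42].
4. finally always runs: `elements.append(78)` → elements = [20, 42, 78].
Result: [20, 42, 78]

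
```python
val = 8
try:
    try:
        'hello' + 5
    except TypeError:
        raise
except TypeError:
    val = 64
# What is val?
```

Step-by-step execution trace:
1. Inner try: `'hello' + 5` raises TypeError.
2. Inner `except TypeError` matches; bare `raise` re-raises the same TypeError.
3. Outer `except TypeError` matches → val = 64.
Result: 64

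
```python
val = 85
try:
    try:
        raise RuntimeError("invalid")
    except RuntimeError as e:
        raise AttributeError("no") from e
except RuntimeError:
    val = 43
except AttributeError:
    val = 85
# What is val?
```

Step-by-step execution trace:
1. Inner try raises RuntimeError; inner `except RuntimeError as e` catches it.
2. `raise AttributeError(...) from e` raises AttributeError (RuntimeError is attached as __cause__, but only AttributeError is active).
3. Outer `except RuntimeError` does not match AttributeError; skipped.
4. Outer `except AttributeError` matches → val = 85.
Result: 85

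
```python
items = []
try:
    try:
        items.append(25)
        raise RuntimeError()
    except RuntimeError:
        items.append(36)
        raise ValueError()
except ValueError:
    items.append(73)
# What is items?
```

Step-by-step execution trace:
1. Inner try: `items.append(25)` → items = [25].
2. `raise RuntimeError()` raises RuntimeError.
3. Inner `except RuntimeError` matches → `items.append(36)` → items = [25, 36].
4. `raise ValueError()` raises ValueError; propagates to outer try.
5. Outer `except ValueError` matches → `items.append(73)` → items = [25, 36, 73].
Result: [25, 36, 73]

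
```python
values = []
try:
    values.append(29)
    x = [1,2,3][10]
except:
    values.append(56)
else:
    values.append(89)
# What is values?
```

Step-by-step execution trace:
1. try: `values.append(29)` → values = [29].
2. `x = [1,2,3][10]` raises IndexError.
3. bare `except` matches → `values.append(56)` → values = [29, 56].
4. `else` is skipped (an exception was raised).
Result: [29, 56]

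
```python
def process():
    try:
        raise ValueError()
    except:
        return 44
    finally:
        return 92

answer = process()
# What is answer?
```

Step-by-step execution trace:
1. `process()` enters try: `raise ValueError()` raises ValueError.
2. bare `except` matches → `return 44` sets pending return value 44.
3. Before returning, `finally: return 92` runs and overrides the pending return.
4. process() returns 92 → answer = 92.
Result: 92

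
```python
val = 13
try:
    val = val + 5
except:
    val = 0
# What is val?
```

Step-by-step execution trace:
1. val starts at 13.
2. try: `val = val + 5` → val = 18. No exception raised.
3. `except` is skipped.
Result: 18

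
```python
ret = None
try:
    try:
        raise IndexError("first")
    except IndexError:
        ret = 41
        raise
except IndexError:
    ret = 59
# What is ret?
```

Step-by-step execution trace:
1. Inner try: `raise IndexError("first")` raises IndexError.
2. Inner `except IndexError` matches → ret = 41.
3. bare `raise` re-raises the same IndexError.
4. Outer `except IndexError` matches → ret = 59.
Result: 59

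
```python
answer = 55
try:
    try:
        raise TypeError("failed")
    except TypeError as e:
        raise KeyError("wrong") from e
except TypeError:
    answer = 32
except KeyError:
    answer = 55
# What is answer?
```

Step-by-step execution trace:
1. Inner try raises TypeError; inner `except TypeError as e` catches it.
2. `raise KeyError(...) from e` raises KeyError (TypeError is attached as __cause__, but only KeyError is active).
3. Outer `except TypeError` does not match KeyError; skipped.
4. Outer `except KeyError` matches → answer = 55.
Result: 55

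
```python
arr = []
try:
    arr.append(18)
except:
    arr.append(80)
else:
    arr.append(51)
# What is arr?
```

Step-by-step execution trace:
1. try: `arr.append(18)` → arr = [18]. No exception raised.
2. `except` is skipped.
3. `else` runs (try completed without exception): `arr.append(51)` → arr = [18, 51].
Result: [18, 51]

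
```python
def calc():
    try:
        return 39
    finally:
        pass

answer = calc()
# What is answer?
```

Step-by-step execution trace:
1. `calc()` enters try: `return 39` sets pending return value 39.
2. Before returning, `finally: pass` runs (no effect).
3. calc() returns 39 → answer = 39.
Result: 39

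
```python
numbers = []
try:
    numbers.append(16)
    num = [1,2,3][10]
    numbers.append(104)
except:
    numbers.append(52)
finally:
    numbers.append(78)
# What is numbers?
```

Step-by-step execution trace:
1. try: `numbers.append(16)` → numbers = [16].
2. `num = [1,2,3][10]` raises IndexError; `numbers.append(104)` is not reached.
3. bare `except` matches → `numbers.append(52)` → numbers = [16, 52].
4. finally always runs: `numbers.append(78)` → numbers = [16, 52, 78].
Result: [16, 52, 78]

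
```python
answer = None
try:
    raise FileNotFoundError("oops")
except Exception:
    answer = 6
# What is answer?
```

Step-by-step execution trace:
1. `raise FileNotFoundError(...)` raises FileNotFoundError.
2. `except Exception` matches (FileNotFoundError is a subclass of Exception) → answer = 6.
Result: 6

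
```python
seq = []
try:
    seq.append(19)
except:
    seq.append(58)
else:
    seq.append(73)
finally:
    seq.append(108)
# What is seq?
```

Step-by-step execution trace:
1. try: `seq.append(19)` → seq = [19]. No exception raised.
2. `except` is skipped.
3. `else` runs: `seq.append(73)` → seq = [19, 73].
4. `finally` always runs: `seq.append(108)` → seq = [19, 73, 108].
Result: [19, 73, 108]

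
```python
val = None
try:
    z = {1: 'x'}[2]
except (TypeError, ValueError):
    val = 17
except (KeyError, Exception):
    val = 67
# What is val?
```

Step-by-step execution trace:
1. `z = {1: 'x'}[2]` raises KeyError.
2. `except (TypeError, ValueError)` does not match KeyError; skipped.
3. `except (KeyError, Exception)` matches (KeyError is in the tuple) → val = 67.
Result: 67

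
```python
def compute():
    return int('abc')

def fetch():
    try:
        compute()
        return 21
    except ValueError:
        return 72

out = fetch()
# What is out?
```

Step-by-step execution trace:
1. `fetch()` calls `compute()`.
2. `compute()` evaluates `int('abc')`, which raises ValueError; it propagates to the caller.
3. `return 21` is not reached.
4. `except ValueError` in fetch matches → returns 72.
5. out = 72.
Result: 72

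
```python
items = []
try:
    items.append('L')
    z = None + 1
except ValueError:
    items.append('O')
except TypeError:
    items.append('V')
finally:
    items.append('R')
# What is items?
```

Step-by-step execution trace:
1. try: `items.append('L')` → items = ['L'].
2. `z = None + 1` raises TypeError.
3. `except ValueError` does not match TypeError; skipped.
4. `except TypeError` matches → `items.append('V')` → items = ['L', 'V'].
5. finally always runs: `items.append('R')` → items = ['L', 'V', 'R'].
Result: ['L', 'V', 'R']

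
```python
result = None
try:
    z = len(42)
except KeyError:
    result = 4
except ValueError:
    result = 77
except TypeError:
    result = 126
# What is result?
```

Step-by-step execution trace:
1. `z = len(42)` raises TypeError.
2. `except KeyError` does not match TypeError; skipped.
3. `except ValueError` does not match TypeError; skipped.
4. `except TypeError` matches → result = 126.
Result: 126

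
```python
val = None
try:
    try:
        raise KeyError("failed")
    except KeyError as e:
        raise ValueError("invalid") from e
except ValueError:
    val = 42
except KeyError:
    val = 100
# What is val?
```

Step-by-step execution trace:
1. Inner try raises KeyError; inner `except KeyError as e` catches it.
2. `raise ValueError(...) from e` raises ValueError (KeyError is attached as __cause__, but only ValueError is active).
3. Outer `except ValueError` matches → val = 42.
4. `except KeyError` is not reached.
Result: 42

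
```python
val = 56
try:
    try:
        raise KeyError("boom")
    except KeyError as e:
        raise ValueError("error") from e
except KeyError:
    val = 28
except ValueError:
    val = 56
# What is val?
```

Step-by-step execution trace:
1. Inner try raises KeyError; inner `except KeyError as e` catches it.
2. `raise ValueError(...) from e` raises ValueError (KeyError is attached as __cause__, but only ValueError is active).
3. Outer `except KeyError` does not match ValueError; skipped.
4. Outer `except ValueError` matches → val = 56.
Result: 56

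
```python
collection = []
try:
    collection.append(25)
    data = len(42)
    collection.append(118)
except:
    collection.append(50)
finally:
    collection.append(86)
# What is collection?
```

Step-by-step execution trace:
1. try: `collection.append(25)` → collection = [25].
2. `data = len(42)` raises TypeError; `collection.append(118)` is not reached.
3. bare `except` matches → `collection.append(50)` → collection = [25, 50].
4. finally always runs: `collection.append(86)` → collection = [25, 50, 86].
Result: [25, 50, 86]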